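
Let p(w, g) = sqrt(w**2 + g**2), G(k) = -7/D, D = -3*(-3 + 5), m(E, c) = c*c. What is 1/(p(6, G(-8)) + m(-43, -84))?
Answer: 254016/1792335551 - 6*sqrt(1345)/1792335551 ≈ 0.00014160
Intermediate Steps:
m(E, c) = c**2
D = -6 (D = -3*2 = -6)
G(k) = 7/6 (G(k) = -7/(-6) = -7*(-1/6) = 7/6)
p(w, g) = sqrt(g**2 + w**2)
1/(p(6, G(-8)) + m(-43, -84)) = 1/(sqrt((7/6)**2 + 6**2) + (-84)**2) = 1/(sqrt(49/36 + 36) + 7056) = 1/(sqrt(1345/36) + 7056) = 1/(sqrt(1345)/6 + 7056) = 1/(7056 + sqrt(1345)/6)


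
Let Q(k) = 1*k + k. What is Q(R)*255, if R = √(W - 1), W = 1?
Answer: 0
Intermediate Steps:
R = 0 (R = √(1 - 1) = √0 = 0)
Q(k) = 2*k (Q(k) = k + k = 2*k)
Q(R)*255 = (2*0)*255 = 0*255 = 0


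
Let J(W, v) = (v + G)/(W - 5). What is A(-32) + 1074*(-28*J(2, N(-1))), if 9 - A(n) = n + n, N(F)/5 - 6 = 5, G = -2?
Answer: 531345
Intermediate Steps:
N(F) = 55 (N(F) = 30 + 5*5 = 30 + 25 = 55)
J(W, v) = (-2 + v)/(-5 + W) (J(W, v) = (v - 2)/(W - 5) = (-2 + v)/(-5 + W))
A(n) = 9 - 2*n (A(n) = 9 - (n + n) = 9 - 2*n)
A(-32) + 1074*(-28*J(2, N(-1))) = (9 - 2*(-32)) + 1074*(-28*(-2 + 55)/(-5 + 2)) = (9 + 64) + 1074*(-28*53/(-3)) = 73 + 1074*(-(-28)*53/3) = 73 + 1074*(-28*(-53/3)) = 73 + 1074*(1484/3) = 73 + 531272 = 531345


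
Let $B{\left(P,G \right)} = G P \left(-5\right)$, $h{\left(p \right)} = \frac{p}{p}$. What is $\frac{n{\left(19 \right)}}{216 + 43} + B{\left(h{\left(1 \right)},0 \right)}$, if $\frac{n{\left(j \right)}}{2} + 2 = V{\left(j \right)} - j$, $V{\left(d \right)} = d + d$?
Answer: $\frac{34}{259} \approx 0.13127$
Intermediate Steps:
$V{\left(d \right)} = 2 d$
$h{\left(p \right)} = 1$
$B{\left(P,G \right)} = - 5 G P$
$n{\left(j \right)} = -4 + 2 j$ ($n{\left(j \right)} = -4 + 2 \left(2 j - j\right) = -4 + 2 j$)
$\frac{n{\left(19 \right)}}{216 + 43} + B{\left(h{\left(1 \right)},0 \right)} = \frac{-4 + 2 \cdot 19}{216 + 43} - 0 \cdot 1 = \frac{-4 + 38}{259} + 0 = \frac{1}{259} \cdot 34 + 0 = \frac{34}{259} + 0 = \frac{34}{259}$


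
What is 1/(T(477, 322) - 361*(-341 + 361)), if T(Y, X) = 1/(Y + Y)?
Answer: -954/6887879 ≈ -0.00013850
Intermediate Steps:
T(Y, X) = 1/(2*Y)
1/(T(477, 322) - 361*(-341 + 361)) = 1/((1/2)/477 - 361*(-341 + 361)) = 1/((1/2)*(1/477) - 361*20) = 1/(1/954 - 7220) = 1/(-6887879/954) = -954/6887879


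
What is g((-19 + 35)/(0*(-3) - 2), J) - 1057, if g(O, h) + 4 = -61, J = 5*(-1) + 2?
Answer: -1122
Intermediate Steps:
J = -3 (J = -5 + 2 = -3)
g(O, h) = -65 (g(O, h) = -4 - 61 = -65)
g((-19 + 35)/(0*(-3) - 2), J) - 1057 = -65 - 1057 = -1122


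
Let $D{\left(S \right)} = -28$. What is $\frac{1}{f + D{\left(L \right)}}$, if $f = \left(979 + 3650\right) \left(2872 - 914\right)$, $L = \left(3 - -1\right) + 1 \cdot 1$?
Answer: $\frac{1}{9063554} \approx 1.1033 \cdot 10^{-7}$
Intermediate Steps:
$L = 5$ ($L = \left(3 + 1\right) + 1 = 4 + 1 = 5$)
$f = 9063582$ ($f = 4629 \cdot 1958 = 9063582$)
$\frac{1}{f + D{\left(L \right)}} = \frac{1}{9063582 - 28} = \frac{1}{9063554}$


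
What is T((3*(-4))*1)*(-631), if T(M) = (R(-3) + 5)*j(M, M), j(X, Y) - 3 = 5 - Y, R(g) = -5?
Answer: 0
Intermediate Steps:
j(X, Y) = 8 - Y (j(X, Y) = 3 + (5 - Y) = 8 - Y)
T(M) = 0 (T(M) = (-5 + 5)*(8 - M) = 0*(8 - M) = 0)
T((3*(-4))*1)*(-631) = 0*(-631) = 0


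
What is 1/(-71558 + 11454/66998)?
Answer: -33499/2397115715 ≈ -1.3975e-5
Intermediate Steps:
1/(-71558 + 11454/66998) = 1/(-71558 + 11454*(1/66998)) = 1/(-71558 + 5727/33499) = 1/(-2397115715/33499) = -33499/2397115715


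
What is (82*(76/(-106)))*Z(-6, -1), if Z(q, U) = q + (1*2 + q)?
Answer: 31160/53 ≈ 587.92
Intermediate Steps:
Z(q, U) = 2 + 2*q (Z(q, U) = q + (2 + q) = 2 + 2*q)
(82*(76/(-106)))*Z(-6, -1) = (82*(76/(-106)))*(2 + 2*(-6)) = (82*(76*(-1/106)))*(2 - 12) = (82*(-38/53))*(-10) = -3116/53*(-10) = 31160/53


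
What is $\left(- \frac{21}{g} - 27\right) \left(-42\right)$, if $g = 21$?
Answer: $1176$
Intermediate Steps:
$\left(- \frac{21}{g} - 27\right) \left(-42\right) = \left(- \frac{21}{21} - 27\right) \left(-42\right) = \left(\left(-21\right) \frac{1}{21} - 27\right) \left(-42\right) = \left(-1 - 27\right) \left(-42\right) = \left(-28\right) \left(-42\right) = 1176$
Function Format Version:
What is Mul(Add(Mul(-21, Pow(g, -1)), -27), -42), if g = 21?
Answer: 1176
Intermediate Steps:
Mul(Add(Mul(-21, Pow(g, -1)), -27), -42) = Mul(Add(Mul(-21, Pow(21, -1)), -27), -42) = Mul(Add(Mul(-21, Rational(1, 21)), -27), -42) = Mul(Add(-1, -27), -42) = Mul(-28, -42) = 1176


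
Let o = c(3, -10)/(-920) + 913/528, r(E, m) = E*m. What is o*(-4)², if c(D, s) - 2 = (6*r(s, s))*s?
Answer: 45533/345 ≈ 131.98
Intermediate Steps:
c(D, s) = 2 + 6*s³ (c(D, s) = 2 + (6*(s*s))*s = 2 + (6*s²)*s = 2 + 6*s³)
o = 45533/5520 (o = (2 + 6*(-10)³)/(-920) + 913/528 = (2 + 6*(-1000))*(-1/920) + 913*(1/528) = (2 - 6000)*(-1/920) + 83/48 = -5998*(-1/920) + 83/48 = 2999/460 + 83/48 = 45533/5520 ≈ 8.2487)
o*(-4)² = (45533/5520)*(-4)² = (45533/5520)*16 = 45533/345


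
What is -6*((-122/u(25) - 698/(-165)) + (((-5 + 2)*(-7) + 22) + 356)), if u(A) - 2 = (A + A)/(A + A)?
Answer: -119646/55 ≈ -2175.4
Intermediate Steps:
u(A) = 3 (u(A) = 2 + (A + A)/(A + A) = 2 + (2*A)/((2*A)) = 2 + (2*A)*(1/(2*A)) = 2 + 1 = 3)
-6*((-122/u(25) - 698/(-165)) + (((-5 + 2)*(-7) + 22) + 356)) = -6*((-122/3 - 698/(-165)) + (((-5 + 2)*(-7) + 22) + 356)) = -6*((-122*1/3 - 698*(-1/165)) + ((-3*(-7) + 22) + 356)) = -6*((-122/3 + 698/165) + ((21 + 22) + 356)) = -6*(-2004/55 + (43 + 356)) = -6*(-2004/55 + 399) = -6*19941/55 = -119646/55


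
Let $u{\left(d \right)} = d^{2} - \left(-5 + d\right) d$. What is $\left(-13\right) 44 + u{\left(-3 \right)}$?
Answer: $-587$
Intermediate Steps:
$u{\left(d \right)} = d^{2} - d \left(-5 + d\right)$
$\left(-13\right) 44 + u{\left(-3 \right)} = \left(-13\right) 44 + 5 \left(-3\right) = -572 - 15 = -587$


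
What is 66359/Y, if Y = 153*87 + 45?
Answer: 66359/13356 ≈ 4.9685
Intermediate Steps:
Y = 13356 (Y = 13311 + 45 = 13356)
66359/Y = 66359/13356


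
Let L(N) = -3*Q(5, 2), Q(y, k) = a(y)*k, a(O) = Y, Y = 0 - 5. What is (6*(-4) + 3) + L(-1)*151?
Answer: 4509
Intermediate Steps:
Y = -5
a(O) = -5
Q(y, k) = -5*k
L(N) = 30 (L(N) = -(-15)*2 = -3*(-10) = 30)
(6*(-4) + 3) + L(-1)*151 = (6*(-4) + 3) + 30*151 = (-24 + 3) + 4530 = -21 + 4530 = 4509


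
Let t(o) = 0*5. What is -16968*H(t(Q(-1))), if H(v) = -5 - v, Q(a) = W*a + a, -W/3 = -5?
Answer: 84840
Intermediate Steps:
W = 15 (W = -3*(-5) = 15)
Q(a) = 16*a (Q(a) = 15*a + a = 16*a)
t(o) = 0
-16968*H(t(Q(-1))) = -16968*(-5 - 1*0) = -16968*(-5 + 0) = -16968*(-5) = 84840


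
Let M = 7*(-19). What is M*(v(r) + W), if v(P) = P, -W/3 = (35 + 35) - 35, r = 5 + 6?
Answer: 12502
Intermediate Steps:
M = -133
r = 11
W = -105 (W = -3*((35 + 35) - 35) = -3*(70 - 35) = -3*35 = -105)
M*(v(r) + W) = -133*(11 - 105) = -133*(-94) = 12502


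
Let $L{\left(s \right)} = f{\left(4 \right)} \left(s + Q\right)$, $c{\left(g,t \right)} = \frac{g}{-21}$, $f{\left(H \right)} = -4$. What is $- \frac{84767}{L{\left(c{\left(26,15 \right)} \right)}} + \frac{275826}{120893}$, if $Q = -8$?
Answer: $- \frac{214988434575}{93812968} \approx -2291.7$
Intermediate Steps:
$c{\left(g,t \right)} = - \frac{g}{21}$ ($c{\left(g,t \right)} = g \left(- \frac{1}{21}\right) = - \frac{g}{21}$)
$L{\left(s \right)} = 32 - 4 s$ ($L{\left(s \right)} = - 4 \left(s - 8\right) = - 4 \left(-8 + s\right) = 32 - 4 s$)
$- \frac{84767}{L{\left(c{\left(26,15 \right)} \right)}} + \frac{275826}{120893} = - \frac{84767}{32 - 4 \left(\left(- \frac{1}{21}\right) 26\right)} + \frac{275826}{120893} = - \frac{84767}{32 - - \frac{104}{21}} + 275826 \cdot \frac{1}{120893} = - \frac{84767}{32 + \frac{104}{21}} + \frac{275826}{120893} = - \frac{84767}{\frac{776}{21}} + \frac{275826}{120893} = \left(-84767\right) \frac{21}{776} + \frac{275826}{120893} = - \frac{1780107}{776} + \frac{275826}{120893} = - \frac{214988434575}{93812968}$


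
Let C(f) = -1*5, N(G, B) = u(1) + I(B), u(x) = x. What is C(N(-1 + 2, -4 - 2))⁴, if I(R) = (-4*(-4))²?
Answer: 625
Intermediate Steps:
I(R) = 256 (I(R) = 16² = 256)
N(G, B) = 257 (N(G, B) = 1 + 256 = 257)
C(f) = -5
C(N(-1 + 2, -4 - 2))⁴ = (-5)⁴ = 625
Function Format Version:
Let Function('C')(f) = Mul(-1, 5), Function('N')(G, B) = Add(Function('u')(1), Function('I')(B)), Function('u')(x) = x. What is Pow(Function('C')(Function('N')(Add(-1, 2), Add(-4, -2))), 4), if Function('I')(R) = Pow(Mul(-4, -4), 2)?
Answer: 625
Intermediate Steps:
Function('I')(R) = 256 (Function('I')(R) = Pow(16, 2) = 256)
Function('N')(G, B) = 257 (Function('N')(G, B) = Add(1, 256) = 257)
Function('C')(f) = -5
Pow(Function('C')(Function('N')(Add(-1, 2), Add(-4, -2))), 4) = Pow(-5, 4) = 625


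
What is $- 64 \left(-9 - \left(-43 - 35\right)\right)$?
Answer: $-4416$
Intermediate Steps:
$- 64 \left(-9 - \left(-43 - 35\right)\right) = - 64 \left(-9 - -78\right) = - 64 \left(-9 + 78\right) = \left(-64\right) 69 = -4416$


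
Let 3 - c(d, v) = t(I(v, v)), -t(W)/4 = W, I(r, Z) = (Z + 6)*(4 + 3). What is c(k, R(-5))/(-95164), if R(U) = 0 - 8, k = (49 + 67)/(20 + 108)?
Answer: 53/95164 ≈ 0.00055693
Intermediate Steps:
k = 29/32 (k = 116/128 = 116*(1/128) = 29/32 ≈ 0.90625)
I(r, Z) = 42 + 7*Z (I(r, Z) = (6 + Z)*7 = 42 + 7*Z)
t(W) = -4*W
R(U) = -8
c(d, v) = 171 + 28*v (c(d, v) = 3 - (-4)*(42 + 7*v) = 3 - (-168 - 28*v) = 3 + (168 + 28*v) = 171 + 28*v)
c(k, R(-5))/(-95164) = (171 + 28*(-8))/(-95164) = (171 - 224)*(-1/95164) = -53*(-1/95164) = 53/95164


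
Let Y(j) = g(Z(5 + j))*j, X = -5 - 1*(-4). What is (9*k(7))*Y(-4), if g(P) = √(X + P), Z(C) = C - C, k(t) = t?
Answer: -252*I ≈ -252.0*I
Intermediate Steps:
X = -1 (X = -5 + 4 = -1)
Z(C) = 0
g(P) = √(-1 + P)
Y(j) = I*j (Y(j) = √(-1 + 0)*j = √(-1)*j = I*j)
(9*k(7))*Y(-4) = (9*7)*(I*(-4)) = 63*(-4*I) = -252*I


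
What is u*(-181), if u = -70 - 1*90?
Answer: 28960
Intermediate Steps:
u = -160 (u = -70 - 90 = -160)
u*(-181) = -160*(-181) = 28960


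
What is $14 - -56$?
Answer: $70$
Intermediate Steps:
$14 - -56 = 14 + 56 = 70$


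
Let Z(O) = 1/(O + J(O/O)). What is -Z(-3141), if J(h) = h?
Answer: 1/3140 ≈ 0.00031847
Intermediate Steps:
Z(O) = 1/(1 + O) (Z(O) = 1/(O + O/O) = 1/(O + 1) = 1/(1 + O))
-Z(-3141) = -1/(1 - 3141) = -1/(-3140) = -1*(-1/3140) = 1/3140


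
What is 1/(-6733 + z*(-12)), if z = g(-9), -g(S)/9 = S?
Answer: -1/7705 ≈ -0.00012979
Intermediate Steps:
g(S) = -9*S
z = 81 (z = -9*(-9) = 81)
1/(-6733 + z*(-12)) = 1/(-6733 + 81*(-12)) = 1/(-6733 - 972) = 1/(-7705) = -1/7705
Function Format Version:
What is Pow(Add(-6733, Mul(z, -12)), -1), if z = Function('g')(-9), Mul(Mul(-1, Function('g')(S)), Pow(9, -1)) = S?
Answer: Rational(-1, 7705) ≈ -0.00012979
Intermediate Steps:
Function('g')(S) = Mul(-9, S)
z = 81 (z = Mul(-9, -9) = 81)
Pow(Add(-6733, Mul(z, -12)), -1) = Pow(Add(-6733, Mul(81, -12)), -1) = Pow(Add(-6733, -972), -1) = Pow(-7705, -1) = Rational(-1, 7705)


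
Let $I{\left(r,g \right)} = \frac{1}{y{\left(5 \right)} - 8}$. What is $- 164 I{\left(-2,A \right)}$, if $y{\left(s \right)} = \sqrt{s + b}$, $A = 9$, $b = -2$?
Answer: $\frac{1312}{61} + \frac{164 \sqrt{3}}{61} \approx 26.165$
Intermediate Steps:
$y{\left(s \right)} = \sqrt{-2 + s}$ ($y{\left(s \right)} = \sqrt{s - 2} = \sqrt{-2 + s}$)
$I{\left(r,g \right)} = \frac{1}{-8 + \sqrt{3}}$ ($I{\left(r,g \right)} = \frac{1}{\sqrt{-2 + 5} - 8} = \frac{1}{\sqrt{3} - 8} = \frac{1}{-8 + \sqrt{3}}$)
$- 164 I{\left(-2,A \right)} = - 164 \left(- \frac{8}{61} - \frac{\sqrt{3}}{61}\right) = \frac{1312}{61} + \frac{164 \sqrt{3}}{61}$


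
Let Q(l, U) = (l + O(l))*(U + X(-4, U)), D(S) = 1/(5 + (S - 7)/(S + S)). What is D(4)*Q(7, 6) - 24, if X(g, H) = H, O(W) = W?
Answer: 456/37 ≈ 12.324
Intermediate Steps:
D(S) = 1/(5 + (-7 + S)/(2*S)) (D(S) = 1/(5 + (-7 + S)/((2*S))) = 1/(5 + (-7 + S)*(1/(2*S))) = 1/(5 + (-7 + S)/(2*S)))
Q(l, U) = 4*U*l (Q(l, U) = (l + l)*(U + U) = (2*l)*(2*U) = 4*U*l)
D(4)*Q(7, 6) - 24 = (2*4/(-7 + 11*4))*(4*6*7) - 24 = (2*4/(-7 + 44))*168 - 24 = (2*4/37)*168 - 24 = (2*4*(1/37))*168 - 24 = (8/37)*168 - 24 = 1344/37 - 24 = 456/37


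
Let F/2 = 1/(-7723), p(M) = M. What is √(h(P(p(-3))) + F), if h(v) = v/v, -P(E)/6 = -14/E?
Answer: √59629283/7723 ≈ 0.99987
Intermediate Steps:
P(E) = 84/E (P(E) = -(-84)/E = 84/E)
h(v) = 1
F = -2/7723 (F = 2/(-7723) = 2*(-1/7723) = -2/7723 ≈ -0.00025897)
√(h(P(p(-3))) + F) = √(1 - 2/7723) = √(7721/7723) = √59629283/7723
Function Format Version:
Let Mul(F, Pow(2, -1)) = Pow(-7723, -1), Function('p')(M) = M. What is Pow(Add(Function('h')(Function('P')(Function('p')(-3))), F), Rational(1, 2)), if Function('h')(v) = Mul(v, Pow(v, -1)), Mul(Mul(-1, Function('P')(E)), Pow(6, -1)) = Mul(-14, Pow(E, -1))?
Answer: Mul(Rational(1, 7723), Pow(59629283, Rational(1, 2))) ≈ 0.99987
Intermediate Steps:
Function('P')(E) = Mul(84, Pow(E, -1)) (Function('P')(E) = Mul(-6, Mul(-14, Pow(E, -1))) = Mul(84, Pow(E, -1)))
Function('h')(v) = 1
F = Rational(-2, 7723) (F = Mul(2, Pow(-7723, -1)) = Mul(2, Rational(-1, 7723)) = Rational(-2, 7723) ≈ -0.00025897)
Pow(Add(Function('h')(Function('P')(Function('p')(-3))), F), Rational(1, 2)) = Pow(Add(1, Rational(-2, 7723)), Rational(1, 2)) = Pow(Rational(7721, 7723), Rational(1, 2)) = Mul(Rational(1, 7723), Pow(59629283, Rational(1, 2)))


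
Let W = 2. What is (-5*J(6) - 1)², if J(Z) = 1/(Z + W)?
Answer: 169/64 ≈ 2.6406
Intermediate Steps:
J(Z) = 1/(2 + Z) (J(Z) = 1/(Z + 2) = 1/(2 + Z))
(-5*J(6) - 1)² = (-5/(2 + 6) - 1)² = (-5/8 - 1)² = (-13/8)² = 169/64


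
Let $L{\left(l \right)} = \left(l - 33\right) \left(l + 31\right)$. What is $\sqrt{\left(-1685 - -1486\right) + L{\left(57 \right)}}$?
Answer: $\sqrt{1913} \approx 43.738$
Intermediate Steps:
$L{\left(l \right)} = \left(-33 + l\right) \left(31 + l\right)$
$\sqrt{\left(-1685 - -1486\right) + L{\left(57 \right)}} = \sqrt{\left(-1685 - -1486\right) - \left(1137 - 3249\right)} = \sqrt{\left(-1685 + 1486\right) - -2112} = \sqrt{-199 + 2112} = \sqrt{1913}$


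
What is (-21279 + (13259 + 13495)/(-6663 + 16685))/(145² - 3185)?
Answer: -26653923/22349060 ≈ -1.1926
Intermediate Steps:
(-21279 + (13259 + 13495)/(-6663 + 16685))/(145² - 3185) = (-21279 + 26754/10022)/(21025 - 3185) = (-21279 + 26754*(1/10022))/17840 = (-21279 + 13377/5011)*(1/17840) = -106615692/5011*1/17840 = -26653923/22349060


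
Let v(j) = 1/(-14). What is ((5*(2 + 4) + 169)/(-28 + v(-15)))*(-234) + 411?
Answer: 271149/131 ≈ 2069.8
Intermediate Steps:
v(j) = -1/14
((5*(2 + 4) + 169)/(-28 + v(-15)))*(-234) + 411 = ((5*(2 + 4) + 169)/(-28 - 1/14))*(-234) + 411 = ((5*6 + 169)/(-393/14))*(-234) + 411 = ((30 + 169)*(-14/393))*(-234) + 411 = (199*(-14/393))*(-234) + 411 = -2786/393*(-234) + 411 = 217308/131 + 411 = 271149/131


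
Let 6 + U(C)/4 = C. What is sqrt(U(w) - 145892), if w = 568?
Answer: 2*I*sqrt(35911) ≈ 379.0*I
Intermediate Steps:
U(C) = -24 + 4*C
sqrt(U(w) - 145892) = sqrt((-24 + 4*568) - 145892) = sqrt((-24 + 2272) - 145892) = sqrt(2248 - 145892) = sqrt(-143644) = 2*I*sqrt(35911)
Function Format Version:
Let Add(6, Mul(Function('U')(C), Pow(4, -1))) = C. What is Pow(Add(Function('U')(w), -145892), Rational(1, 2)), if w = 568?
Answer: Mul(2, I, Pow(35911, Rational(1, 2))) ≈ Mul(379.00, I)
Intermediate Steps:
Function('U')(C) = Add(-24, Mul(4, C))
Pow(Add(Function('U')(w), -145892), Rational(1, 2)) = Pow(Add(Add(-24, Mul(4, 568)), -145892), Rational(1, 2)) = Pow(Add(Add(-24, 2272), -145892), Rational(1, 2)) = Pow(Add(2248, -145892), Rational(1, 2)) = Pow(-143644, Rational(1, 2)) = Mul(2, I, Pow(35911, Rational(1, 2)))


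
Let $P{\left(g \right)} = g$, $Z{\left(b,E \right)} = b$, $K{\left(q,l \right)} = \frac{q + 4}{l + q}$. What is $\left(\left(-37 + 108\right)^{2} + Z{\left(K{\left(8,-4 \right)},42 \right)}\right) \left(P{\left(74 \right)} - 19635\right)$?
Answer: $-98665684$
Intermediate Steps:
$K{\left(q,l \right)} = \frac{4 + q}{l + q}$
$\left(\left(-37 + 108\right)^{2} + Z{\left(K{\left(8,-4 \right)},42 \right)}\right) \left(P{\left(74 \right)} - 19635\right) = \left(\left(-37 + 108\right)^{2} + \frac{4 + 8}{-4 + 8}\right) \left(74 - 19635\right) = \left(71^{2} + \frac{1}{4} \cdot 12\right) \left(-19561\right) = \left(5041 + \frac{1}{4} \cdot 12\right) \left(-19561\right) = \left(5041 + 3\right) \left(-19561\right) = 5044 \left(-19561\right) = -98665684$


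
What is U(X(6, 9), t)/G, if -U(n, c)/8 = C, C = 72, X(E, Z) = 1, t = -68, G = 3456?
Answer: -⅙ ≈ -0.16667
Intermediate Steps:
U(n, c) = -576 (U(n, c) = -8*72 = -576)
U(X(6, 9), t)/G = -576/3456 = -576*1/3456 = -⅙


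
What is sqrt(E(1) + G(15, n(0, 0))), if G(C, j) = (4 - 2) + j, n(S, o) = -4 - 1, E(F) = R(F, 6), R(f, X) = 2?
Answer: I ≈ 1.0*I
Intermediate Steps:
E(F) = 2
n(S, o) = -5
G(C, j) = 2 + j
sqrt(E(1) + G(15, n(0, 0))) = sqrt(2 + (2 - 5)) = sqrt(2 - 3) = sqrt(-1) = I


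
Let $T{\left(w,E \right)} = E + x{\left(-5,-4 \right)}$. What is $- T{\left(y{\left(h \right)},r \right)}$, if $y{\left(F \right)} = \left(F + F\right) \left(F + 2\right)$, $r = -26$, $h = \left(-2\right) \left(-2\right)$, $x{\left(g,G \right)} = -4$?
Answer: $30$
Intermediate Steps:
$h = 4$
$y{\left(F \right)} = 2 F \left(2 + F\right)$
$T{\left(w,E \right)} = -4 + E$ ($T{\left(w,E \right)} = E - 4 = -4 + E$)
$- T{\left(y{\left(h \right)},r \right)} = - (-4 - 26) = \left(-1\right) \left(-30\right) = 30$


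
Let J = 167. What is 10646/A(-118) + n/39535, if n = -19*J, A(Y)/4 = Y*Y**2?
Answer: -10637125877/129914540240 ≈ -0.081878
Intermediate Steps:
A(Y) = 4*Y**3 (A(Y) = 4*(Y*Y**2) = 4*Y**3)
n = -3173 (n = -19*167 = -3173)
10646/A(-118) + n/39535 = 10646/((4*(-118)**3)) - 3173/39535 = 10646/((4*(-1643032))) - 3173*1/39535 = 10646/(-6572128) - 3173/39535 = 10646*(-1/6572128) - 3173/39535 = -5323/3286064 - 3173/39535 = -10637125877/129914540240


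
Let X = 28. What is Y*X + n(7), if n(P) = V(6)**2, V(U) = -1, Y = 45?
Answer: 1261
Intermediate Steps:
n(P) = 1 (n(P) = (-1)**2 = 1)
Y*X + n(7) = 45*28 + 1 = 1260 + 1 = 1261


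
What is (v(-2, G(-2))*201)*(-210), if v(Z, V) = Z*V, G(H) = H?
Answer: -168840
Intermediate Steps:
v(Z, V) = V*Z
(v(-2, G(-2))*201)*(-210) = (-2*(-2)*201)*(-210) = (4*201)*(-210) = 804*(-210) = -168840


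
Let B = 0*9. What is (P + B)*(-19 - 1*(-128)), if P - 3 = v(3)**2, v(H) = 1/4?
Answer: 5341/16 ≈ 333.81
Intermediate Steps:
B = 0
v(H) = 1/4
P = 49/16 (P = 3 + (1/4)**2 = 3 + 1/16 = 49/16 ≈ 3.0625)
(P + B)*(-19 - 1*(-128)) = (49/16 + 0)*(-19 - 1*(-128)) = 49*(-19 + 128)/16 = (49/16)*109 = 5341/16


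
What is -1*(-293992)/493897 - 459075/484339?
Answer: -84343973987/239213579083 ≈ -0.35259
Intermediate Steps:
-1*(-293992)/493897 - 459075/484339 = 293992*(1/493897) - 459075*1/484339 = 293992/493897 - 459075/484339 = -84343973987/239213579083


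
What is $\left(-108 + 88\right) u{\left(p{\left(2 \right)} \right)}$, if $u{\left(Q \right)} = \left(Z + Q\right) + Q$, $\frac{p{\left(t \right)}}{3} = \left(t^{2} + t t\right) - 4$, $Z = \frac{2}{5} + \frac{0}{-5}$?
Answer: $-488$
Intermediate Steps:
$Z = \frac{2}{5}$ ($Z = 2 \cdot \frac{1}{5} + 0 \left(- \frac{1}{5}\right) = \frac{2}{5} + 0 = \frac{2}{5} \approx 0.4$)
$p{\left(t \right)} = -12 + 6 t^{2}$ ($p{\left(t \right)} = 3 \left(\left(t^{2} + t t\right) - 4\right) = 3 \left(\left(t^{2} + t^{2}\right) - 4\right) = 3 \left(2 t^{2} - 4\right) = 3 \left(-4 + 2 t^{2}\right) = -12 + 6 t^{2}$)
$u{\left(Q \right)} = \frac{2}{5} + 2 Q$ ($u{\left(Q \right)} = \left(\frac{2}{5} + Q\right) + Q = \frac{2}{5} + 2 Q$)
$\left(-108 + 88\right) u{\left(p{\left(2 \right)} \right)} = \left(-108 + 88\right) \left(\frac{2}{5} + 2 \left(-12 + 6 \cdot 2^{2}\right)\right) = - 20 \left(\frac{2}{5} + 2 \left(-12 + 6 \cdot 4\right)\right) = - 20 \left(\frac{2}{5} + 2 \left(-12 + 24\right)\right) = - 20 \left(\frac{2}{5} + 2 \cdot 12\right) = - 20 \left(\frac{2}{5} + 24\right) = \left(-20\right) \frac{122}{5} = -488$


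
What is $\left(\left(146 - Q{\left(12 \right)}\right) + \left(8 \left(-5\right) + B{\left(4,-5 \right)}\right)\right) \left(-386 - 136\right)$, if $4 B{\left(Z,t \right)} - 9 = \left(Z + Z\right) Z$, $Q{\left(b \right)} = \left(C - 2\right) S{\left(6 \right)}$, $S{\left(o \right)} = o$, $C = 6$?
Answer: $- \frac{96309}{2} \approx -48155.0$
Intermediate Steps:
$Q{\left(b \right)} = 24$ ($Q{\left(b \right)} = \left(6 - 2\right) 6 = 4 \cdot 6 = 24$)
$B{\left(Z,t \right)} = \frac{9}{4} + \frac{Z^{2}}{2}$ ($B{\left(Z,t \right)} = \frac{9}{4} + \frac{\left(Z + Z\right) Z}{4} = \frac{9}{4} + \frac{2 Z Z}{4} = \frac{9}{4} + \frac{2 Z^{2}}{4} = \frac{9}{4} + \frac{Z^{2}}{2}$)
$\left(\left(146 - Q{\left(12 \right)}\right) + \left(8 \left(-5\right) + B{\left(4,-5 \right)}\right)\right) \left(-386 - 136\right) = \left(\left(146 - 24\right) + \left(8 \left(-5\right) + \left(\frac{9}{4} + \frac{4^{2}}{2}\right)\right)\right) \left(-386 - 136\right) = \left(\left(146 - 24\right) + \left(-40 + \left(\frac{9}{4} + \frac{1}{2} \cdot 16\right)\right)\right) \left(-522\right) = \left(122 + \left(-40 + \left(\frac{9}{4} + 8\right)\right)\right) \left(-522\right) = \left(122 + \left(-40 + \frac{41}{4}\right)\right) \left(-522\right) = \left(122 - \frac{119}{4}\right) \left(-522\right) = \frac{369}{4} \left(-522\right) = - \frac{96309}{2}$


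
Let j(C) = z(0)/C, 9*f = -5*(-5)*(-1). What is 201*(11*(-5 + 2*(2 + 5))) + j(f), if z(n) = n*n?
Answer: 19899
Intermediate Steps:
f = -25/9 (f = (-5*(-5)*(-1))/9 = (25*(-1))/9 = (1/9)*(-25) = -25/9 ≈ -2.7778)
z(n) = n**2
j(C) = 0 (j(C) = 0**2/C = 0/C = 0)
201*(11*(-5 + 2*(2 + 5))) + j(f) = 201*(11*(-5 + 2*(2 + 5))) + 0 = 201*(11*(-5 + 2*7)) + 0 = 201*(11*(-5 + 14)) + 0 = 201*(11*9) + 0 = 201*99 + 0 = 19899 + 0 = 19899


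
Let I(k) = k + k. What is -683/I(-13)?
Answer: 683/26 ≈ 26.269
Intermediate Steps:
I(k) = 2*k
-683/I(-13) = -683/(2*(-13)) = -683/(-26) = -683*(-1/26) = 683/26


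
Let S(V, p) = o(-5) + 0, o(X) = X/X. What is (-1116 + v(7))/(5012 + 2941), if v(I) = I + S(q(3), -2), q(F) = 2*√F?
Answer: -1108/7953 ≈ -0.13932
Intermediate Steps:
o(X) = 1
S(V, p) = 1 (S(V, p) = 1 + 0 = 1)
v(I) = 1 + I (v(I) = I + 1 = 1 + I)
(-1116 + v(7))/(5012 + 2941) = (-1116 + (1 + 7))/(5012 + 2941) = (-1116 + 8)/7953 = -1108*1/7953 = -1108/7953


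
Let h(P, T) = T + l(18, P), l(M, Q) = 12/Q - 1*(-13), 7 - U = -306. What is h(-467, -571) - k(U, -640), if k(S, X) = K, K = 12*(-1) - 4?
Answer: -253126/467 ≈ -542.03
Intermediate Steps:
U = 313 (U = 7 - 1*(-306) = 7 + 306 = 313)
l(M, Q) = 13 + 12/Q (l(M, Q) = 12/Q + 13 = 13 + 12/Q)
K = -16 (K = -12 - 4 = -16)
k(S, X) = -16
h(P, T) = 13 + T + 12/P (h(P, T) = T + (13 + 12/P) = 13 + T + 12/P)
h(-467, -571) - k(U, -640) = (13 - 571 + 12/(-467)) - 1*(-16) = (13 - 571 + 12*(-1/467)) + 16 = (13 - 571 - 12/467) + 16 = -260598/467 + 16 = -253126/467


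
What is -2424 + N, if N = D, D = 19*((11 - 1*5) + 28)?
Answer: -1778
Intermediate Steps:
D = 646 (D = 19*((11 - 5) + 28) = 19*(6 + 28) = 19*34 = 646)
N = 646
-2424 + N = -2424 + 646 = -1778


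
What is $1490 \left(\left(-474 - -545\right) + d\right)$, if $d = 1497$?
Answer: $2336320$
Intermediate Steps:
$1490 \left(\left(-474 - -545\right) + d\right) = 1490 \left(\left(-474 - -545\right) + 1497\right) = 1490 \left(\left(-474 + 545\right) + 1497\right) = 1490 \left(71 + 1497\right) = 1490 \cdot 1568 = 2336320$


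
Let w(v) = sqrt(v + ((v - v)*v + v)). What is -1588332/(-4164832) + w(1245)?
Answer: 397083/1041208 + sqrt(2490) ≈ 50.281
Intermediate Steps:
w(v) = sqrt(2)*sqrt(v) (w(v) = sqrt(v + (0*v + v)) = sqrt(v + (0 + v)) = sqrt(v + v) = sqrt(2*v) = sqrt(2)*sqrt(v))
-1588332/(-4164832) + w(1245) = -1588332/(-4164832) + sqrt(2)*sqrt(1245) = -1588332*(-1/4164832) + sqrt(2490) = 397083/1041208 + sqrt(2490)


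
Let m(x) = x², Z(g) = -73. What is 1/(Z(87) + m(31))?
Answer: 1/888 ≈ 0.0011261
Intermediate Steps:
1/(Z(87) + m(31)) = 1/(-73 + 31²) = 1/(-73 + 961) = 1/888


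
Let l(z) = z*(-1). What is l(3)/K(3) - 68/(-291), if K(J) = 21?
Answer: 185/2037 ≈ 0.090820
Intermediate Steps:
l(z) = -z
l(3)/K(3) - 68/(-291) = -1*3/21 - 68/(-291) = -3*1/21 - 68*(-1/291) = -⅐ + 68/291 = 185/2037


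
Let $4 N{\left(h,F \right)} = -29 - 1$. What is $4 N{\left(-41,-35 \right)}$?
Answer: $-30$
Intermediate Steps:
$N{\left(h,F \right)} = - \frac{15}{2}$ ($N{\left(h,F \right)} = \frac{-29 - 1}{4} = \frac{1}{4} \left(-30\right) = - \frac{15}{2}$)
$4 N{\left(-41,-35 \right)} = 4 \left(- \frac{15}{2}\right) = -30$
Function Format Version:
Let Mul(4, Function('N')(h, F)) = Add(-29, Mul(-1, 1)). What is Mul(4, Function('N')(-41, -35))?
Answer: -30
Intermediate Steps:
Function('N')(h, F) = Rational(-15, 2) (Function('N')(h, F) = Mul(Rational(1, 4), Add(-29, Mul(-1, 1))) = Mul(Rational(1, 4), Add(-29, -1)) = Mul(Rational(1, 4), -30) = Rational(-15, 2))
Mul(4, Function('N')(-41, -35)) = Mul(4, Rational(-15, 2)) = -30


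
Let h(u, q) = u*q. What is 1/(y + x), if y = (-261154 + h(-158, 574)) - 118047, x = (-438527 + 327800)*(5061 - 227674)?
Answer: 1/24648799758 ≈ 4.0570e-11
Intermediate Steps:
h(u, q) = q*u
x = 24649269651 (x = -110727*(-222613) = 24649269651)
y = -469893 (y = (-261154 + 574*(-158)) - 118047 = (-261154 - 90692) - 118047 = -351846 - 118047 = -469893)
1/(y + x) = 1/(-469893 + 24649269651) = 1/24648799758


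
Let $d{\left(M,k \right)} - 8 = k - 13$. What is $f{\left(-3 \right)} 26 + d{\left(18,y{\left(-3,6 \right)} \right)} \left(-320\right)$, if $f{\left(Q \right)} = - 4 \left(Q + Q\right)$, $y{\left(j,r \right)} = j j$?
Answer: $-656$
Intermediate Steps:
$y{\left(j,r \right)} = j^{2}$
$d{\left(M,k \right)} = -5 + k$ ($d{\left(M,k \right)} = 8 + \left(k - 13\right) = 8 + \left(-13 + k\right) = -5 + k$)
$f{\left(Q \right)} = - 8 Q$ ($f{\left(Q \right)} = - 4 \cdot 2 Q = - 8 Q$)
$f{\left(-3 \right)} 26 + d{\left(18,y{\left(-3,6 \right)} \right)} \left(-320\right) = \left(-8\right) \left(-3\right) 26 + \left(-5 + \left(-3\right)^{2}\right) \left(-320\right) = 24 \cdot 26 + \left(-5 + 9\right) \left(-320\right) = 624 + 4 \left(-320\right) = 624 - 1280 = -656$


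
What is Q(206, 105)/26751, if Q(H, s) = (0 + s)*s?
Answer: 3675/8917 ≈ 0.41213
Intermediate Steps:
Q(H, s) = s² (Q(H, s) = s*s = s²)
Q(206, 105)/26751 = 105²/26751 = 11025*(1/26751) = 3675/8917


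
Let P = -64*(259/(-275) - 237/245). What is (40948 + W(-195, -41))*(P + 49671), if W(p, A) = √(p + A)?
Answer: 27474600663172/13475 + 1341926378*I*√59/13475 ≈ 2.0389e+9 + 7.6494e+5*I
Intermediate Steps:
W(p, A) = √(A + p)
P = 1646464/13475 (P = -64*(259*(-1/275) - 237*1/245) = -64*(-259/275 - 237/245) = -64*(-25726/13475) = 1646464/13475 ≈ 122.19)
(40948 + W(-195, -41))*(P + 49671) = (40948 + √(-41 - 195))*(1646464/13475 + 49671) = (40948 + √(-236))*(670963189/13475) = (40948 + 2*I*√59)*(670963189/13475) = 27474600663172/13475 + 1341926378*I*√59/13475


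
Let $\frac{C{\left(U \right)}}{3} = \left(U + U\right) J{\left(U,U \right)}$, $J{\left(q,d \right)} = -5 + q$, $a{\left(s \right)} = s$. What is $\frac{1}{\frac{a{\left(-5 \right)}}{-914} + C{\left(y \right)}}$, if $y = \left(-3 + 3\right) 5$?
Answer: $\frac{914}{5} \approx 182.8$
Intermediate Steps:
$y = 0$ ($y = 0 \cdot 5 = 0$)
$C{\left(U \right)} = 6 U \left(-5 + U\right)$ ($C{\left(U \right)} = 3 \left(U + U\right) \left(-5 + U\right) = 3 \cdot 2 U \left(-5 + U\right) = 6 U \left(-5 + U\right)$)
$\frac{1}{\frac{a{\left(-5 \right)}}{-914} + C{\left(y \right)}} = \frac{1}{- \frac{5}{-914} + 6 \cdot 0 \left(-5 + 0\right)} = \frac{1}{\left(-5\right) \left(- \frac{1}{914}\right) + 6 \cdot 0 \left(-5\right)} = \frac{1}{\frac{5}{914} + 0} = \frac{1}{\frac{5}{914}} = \frac{914}{5}$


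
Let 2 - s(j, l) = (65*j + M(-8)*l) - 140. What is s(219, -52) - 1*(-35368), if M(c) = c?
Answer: 20859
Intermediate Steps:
s(j, l) = 142 - 65*j + 8*l (s(j, l) = 2 - ((65*j - 8*l) - 140) = 2 - ((-8*l + 65*j) - 140) = 2 - (-140 - 8*l + 65*j) = 2 + (140 - 65*j + 8*l) = 142 - 65*j + 8*l)
s(219, -52) - 1*(-35368) = (142 - 65*219 + 8*(-52)) - 1*(-35368) = (142 - 14235 - 416) + 35368 = -14509 + 35368 = 20859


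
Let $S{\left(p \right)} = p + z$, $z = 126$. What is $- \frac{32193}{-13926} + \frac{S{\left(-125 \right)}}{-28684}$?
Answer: $\frac{153901681}{66575564} \approx 2.3117$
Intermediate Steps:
$S{\left(p \right)} = 126 + p$ ($S{\left(p \right)} = p + 126 = 126 + p$)
$- \frac{32193}{-13926} + \frac{S{\left(-125 \right)}}{-28684} = - \frac{32193}{-13926} + \frac{126 - 125}{-28684} = \left(-32193\right) \left(- \frac{1}{13926}\right) + 1 \left(- \frac{1}{28684}\right) = \frac{10731}{4642} - \frac{1}{28684} = \frac{153901681}{66575564}$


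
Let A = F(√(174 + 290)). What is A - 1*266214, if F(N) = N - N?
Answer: -266214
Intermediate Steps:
F(N) = 0
A = 0
A - 1*266214 = 0 - 1*266214 = 0 - 266214 = -266214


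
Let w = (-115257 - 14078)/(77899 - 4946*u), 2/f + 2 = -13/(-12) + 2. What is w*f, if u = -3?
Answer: -3104040/1205581 ≈ -2.5747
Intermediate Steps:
f = 24/13 (f = 2/(-2 + (-13/(-12) + 2)) = 2/(-2 + (-13*(-1/12) + 2)) = 2/(-2 + (13/12 + 2)) = 2/(-2 + 37/12) = 2/(13/12) = 2*(12/13) = 24/13 ≈ 1.8462)
w = -129335/92737 (w = (-115257 - 14078)/(77899 - 4946*(-3)) = -129335/(77899 + 14838) = -129335/92737 ≈ -1.3946)
w*f = -129335/92737*24/13 = -3104040/1205581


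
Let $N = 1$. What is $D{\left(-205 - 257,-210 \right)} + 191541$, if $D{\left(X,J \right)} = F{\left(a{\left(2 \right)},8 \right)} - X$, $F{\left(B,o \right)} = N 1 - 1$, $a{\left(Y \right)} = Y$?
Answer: $192003$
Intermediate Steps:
$F{\left(B,o \right)} = 0$ ($F{\left(B,o \right)} = 1 \cdot 1 - 1 = 1 - 1 = 0$)
$D{\left(X,J \right)} = - X$ ($D{\left(X,J \right)} = 0 - X = - X$)
$D{\left(-205 - 257,-210 \right)} + 191541 = - (-205 - 257) + 191541 = \left(-1\right) \left(-462\right) + 191541 = 462 + 191541 = 192003$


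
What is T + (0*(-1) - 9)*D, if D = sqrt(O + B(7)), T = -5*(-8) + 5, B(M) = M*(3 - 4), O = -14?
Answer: 45 - 9*I*sqrt(21) ≈ 45.0 - 41.243*I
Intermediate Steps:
B(M) = -M (B(M) = M*(-1) = -M)
T = 45 (T = 40 + 5 = 45)
D = I*sqrt(21) (D = sqrt(-14 - 1*7) = sqrt(-14 - 7) = sqrt(-21) = I*sqrt(21) ≈ 4.5826*I)
T + (0*(-1) - 9)*D = 45 + (0*(-1) - 9)*(I*sqrt(21)) = 45 + (0 - 9)*(I*sqrt(21)) = 45 - 9*I*sqrt(21)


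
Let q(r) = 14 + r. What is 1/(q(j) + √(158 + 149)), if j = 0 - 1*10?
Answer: -4/291 + √307/291 ≈ 0.046465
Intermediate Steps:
j = -10 (j = 0 - 10 = -10)
1/(q(j) + √(158 + 149)) = 1/((14 - 10) + √(158 + 149)) = 1/(4 + √307)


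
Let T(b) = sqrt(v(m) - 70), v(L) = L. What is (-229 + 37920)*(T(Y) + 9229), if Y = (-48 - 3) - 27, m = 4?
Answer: 347850239 + 37691*I*sqrt(66) ≈ 3.4785e+8 + 3.062e+5*I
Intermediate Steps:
Y = -78 (Y = -51 - 27 = -78)
T(b) = I*sqrt(66) (T(b) = sqrt(4 - 70) = sqrt(-66) = I*sqrt(66))
(-229 + 37920)*(T(Y) + 9229) = (-229 + 37920)*(I*sqrt(66) + 9229) = 37691*(9229 + I*sqrt(66)) = 347850239 + 37691*I*sqrt(66)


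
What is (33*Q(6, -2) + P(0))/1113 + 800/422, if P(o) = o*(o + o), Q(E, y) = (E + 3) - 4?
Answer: 160005/78281 ≈ 2.0440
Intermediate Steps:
Q(E, y) = -1 + E (Q(E, y) = (3 + E) - 4 = -1 + E)
P(o) = 2*o² (P(o) = o*(2*o) = 2*o²)
(33*Q(6, -2) + P(0))/1113 + 800/422 = (33*(-1 + 6) + 2*0²)/1113 + 800/422 = (33*5 + 2*0)*(1/1113) + 800*(1/422) = (165 + 0)*(1/1113) + 400/211 = 165*(1/1113) + 400/211 = 55/371 + 400/211 = 160005/78281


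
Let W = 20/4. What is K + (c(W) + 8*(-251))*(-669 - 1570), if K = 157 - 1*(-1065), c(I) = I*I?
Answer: 4441159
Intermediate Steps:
W = 5 (W = 20*(1/4) = 5)
c(I) = I**2
K = 1222 (K = 157 + 1065 = 1222)
K + (c(W) + 8*(-251))*(-669 - 1570) = 1222 + (5**2 + 8*(-251))*(-669 - 1570) = 1222 + (25 - 2008)*(-2239) = 1222 - 1983*(-2239) = 1222 + 4439937 = 4441159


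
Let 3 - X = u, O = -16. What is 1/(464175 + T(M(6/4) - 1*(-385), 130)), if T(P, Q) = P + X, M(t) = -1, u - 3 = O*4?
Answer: 1/464623 ≈ 2.1523e-6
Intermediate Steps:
u = -61 (u = 3 - 16*4 = 3 - 64 = -61)
X = 64 (X = 3 - 1*(-61) = 3 + 61 = 64)
T(P, Q) = 64 + P (T(P, Q) = P + 64 = 64 + P)
1/(464175 + T(M(6/4) - 1*(-385), 130)) = 1/(464175 + (64 + (-1 - 1*(-385)))) = 1/(464175 + (64 + (-1 + 385))) = 1/(464175 + (64 + 384)) = 1/(464175 + 448) = 1/464623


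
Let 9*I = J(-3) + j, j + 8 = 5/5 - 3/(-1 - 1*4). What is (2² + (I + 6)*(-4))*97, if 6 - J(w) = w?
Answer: -92344/45 ≈ -2052.1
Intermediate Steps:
J(w) = 6 - w
j = -32/5 (j = -8 + (5/5 - 3/(-1 - 1*4)) = -8 + (5*(⅕) - 3/(-1 - 4)) = -8 + (1 - 3/(-5)) = -8 + (1 - 3*(-⅕)) = -8 + (1 + ⅗) = -8 + 8/5 = -32/5 ≈ -6.4000)
I = 13/45 (I = ((6 - 1*(-3)) - 32/5)/9 = ((6 + 3) - 32/5)/9 = (9 - 32/5)/9 = (⅑)*(13/5) = 13/45 ≈ 0.28889)
(2² + (I + 6)*(-4))*97 = (2² + (13/45 + 6)*(-4))*97 = (4 + (283/45)*(-4))*97 = (4 - 1132/45)*97 = -952/45*97 = -92344/45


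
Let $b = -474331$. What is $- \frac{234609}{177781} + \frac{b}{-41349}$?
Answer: $\frac{6784199270}{668278779} \approx 10.152$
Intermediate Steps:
$- \frac{234609}{177781} + \frac{b}{-41349} = - \frac{234609}{177781} - \frac{474331}{-41349} = \left(-234609\right) \frac{1}{177781} - - \frac{43121}{3759} = - \frac{234609}{177781} + \frac{43121}{3759} = \frac{6784199270}{668278779}$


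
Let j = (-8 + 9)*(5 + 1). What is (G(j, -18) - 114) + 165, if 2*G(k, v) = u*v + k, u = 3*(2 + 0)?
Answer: 0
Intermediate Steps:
j = 6 (j = 1*6 = 6)
u = 6 (u = 3*2 = 6)
G(k, v) = k/2 + 3*v (G(k, v) = (6*v + k)/2 = (k + 6*v)/2 = k/2 + 3*v)
(G(j, -18) - 114) + 165 = (((1/2)*6 + 3*(-18)) - 114) + 165 = ((3 - 54) - 114) + 165 = (-51 - 114) + 165 = -165 + 165 = 0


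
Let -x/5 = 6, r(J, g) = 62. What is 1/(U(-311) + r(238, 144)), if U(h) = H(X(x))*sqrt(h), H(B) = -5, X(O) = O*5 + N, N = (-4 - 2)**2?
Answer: 62/11619 + 5*I*sqrt(311)/11619 ≈ 0.0053361 + 0.0075889*I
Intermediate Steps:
N = 36 (N = (-6)**2 = 36)
x = -30 (x = -5*6 = -30)
X(O) = 36 + 5*O (X(O) = O*5 + 36 = 5*O + 36 = 36 + 5*O)
U(h) = -5*sqrt(h)
1/(U(-311) + r(238, 144)) = 1/(-5*I*sqrt(311) + 62) = 1/(62 - 5*I*sqrt(311))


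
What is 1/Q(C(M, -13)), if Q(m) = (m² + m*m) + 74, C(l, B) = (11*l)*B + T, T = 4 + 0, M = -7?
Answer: 1/2020124 ≈ 4.9502e-7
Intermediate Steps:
T = 4
C(l, B) = 4 + 11*B*l (C(l, B) = (11*l)*B + 4 = 11*B*l + 4 = 4 + 11*B*l)
Q(m) = 74 + 2*m² (Q(m) = (m² + m²) + 74 = 2*m² + 74 = 74 + 2*m²)
1/Q(C(M, -13)) = 1/(74 + 2*(4 + 11*(-13)*(-7))²) = 1/(74 + 2*(4 + 1001)²) = 1/(74 + 2*1005²) = 1/(74 + 2*1010025) = 1/(74 + 2020050) = 1/2020124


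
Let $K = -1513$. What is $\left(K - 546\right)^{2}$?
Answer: $4239481$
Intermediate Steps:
$\left(K - 546\right)^{2} = \left(-1513 - 546\right)^{2} = \left(-2059\right)^{2} = 4239481$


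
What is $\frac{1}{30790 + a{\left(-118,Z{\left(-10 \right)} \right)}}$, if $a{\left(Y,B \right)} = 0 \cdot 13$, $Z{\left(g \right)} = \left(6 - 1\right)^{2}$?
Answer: $\frac{1}{30790} \approx 3.2478 \cdot 10^{-5}$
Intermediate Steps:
$Z{\left(g \right)} = 25$ ($Z{\left(g \right)} = 5^{2} = 25$)
$a{\left(Y,B \right)} = 0$
$\frac{1}{30790 + a{\left(-118,Z{\left(-10 \right)} \right)}} = \frac{1}{30790 + 0} = \frac{1}{30790}$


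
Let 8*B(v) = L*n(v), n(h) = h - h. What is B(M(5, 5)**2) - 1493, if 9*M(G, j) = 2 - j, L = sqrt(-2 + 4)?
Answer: -1493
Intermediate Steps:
n(h) = 0
L = sqrt(2) ≈ 1.4142
M(G, j) = 2/9 - j/9 (M(G, j) = (2 - j)/9 = 2/9 - j/9)
B(v) = 0 (B(v) = (sqrt(2)*0)/8 = (1/8)*0 = 0)
B(M(5, 5)**2) - 1493 = 0 - 1493 = -1493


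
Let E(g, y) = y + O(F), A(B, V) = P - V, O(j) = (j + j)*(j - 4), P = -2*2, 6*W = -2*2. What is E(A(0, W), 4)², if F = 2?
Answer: 16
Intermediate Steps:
W = -⅔ (W = (-2*2)/6 = (⅙)*(-4) = -⅔ ≈ -0.66667)
P = -4
O(j) = 2*j*(-4 + j) (O(j) = (2*j)*(-4 + j) = 2*j*(-4 + j))
A(B, V) = -4 - V
E(g, y) = -8 + y (E(g, y) = y + 2*2*(-4 + 2) = y + 2*2*(-2) = y - 8 = -8 + y)
E(A(0, W), 4)² = (-8 + 4)² = (-4)² = 16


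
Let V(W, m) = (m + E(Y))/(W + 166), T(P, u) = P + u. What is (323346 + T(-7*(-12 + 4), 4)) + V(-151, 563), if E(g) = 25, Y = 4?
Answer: 1617226/5 ≈ 3.2345e+5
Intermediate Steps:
V(W, m) = (25 + m)/(166 + W) (V(W, m) = (m + 25)/(W + 166) = (25 + m)/(166 + W))
(323346 + T(-7*(-12 + 4), 4)) + V(-151, 563) = (323346 + (-7*(-12 + 4) + 4)) + (25 + 563)/(166 - 151) = (323346 + (-7*(-8) + 4)) + 588/15 = (323346 + (56 + 4)) + (1/15)*588 = (323346 + 60) + 196/5 = 323406 + 196/5 = 1617226/5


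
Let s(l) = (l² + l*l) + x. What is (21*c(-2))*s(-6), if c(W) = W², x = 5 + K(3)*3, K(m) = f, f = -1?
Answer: 6216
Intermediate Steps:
K(m) = -1
x = 2 (x = 5 - 1*3 = 5 - 3 = 2)
s(l) = 2 + 2*l² (s(l) = (l² + l*l) + 2 = (l² + l²) + 2 = 2*l² + 2 = 2 + 2*l²)
(21*c(-2))*s(-6) = (21*(-2)²)*(2 + 2*(-6)²) = (21*4)*(2 + 2*36) = 84*(2 + 72) = 84*74 = 6216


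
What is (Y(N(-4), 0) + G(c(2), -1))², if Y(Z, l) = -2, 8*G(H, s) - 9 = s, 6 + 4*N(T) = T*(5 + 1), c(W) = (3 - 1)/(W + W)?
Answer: 1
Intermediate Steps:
c(W) = 1/W (c(W) = 2/((2*W)) = 2*(1/(2*W)) = 1/W)
N(T) = -3/2 + 3*T/2 (N(T) = -3/2 + (T*(5 + 1))/4 = -3/2 + (T*6)/4 = -3/2 + (6*T)/4 = -3/2 + 3*T/2)
G(H, s) = 9/8 + s/8
(Y(N(-4), 0) + G(c(2), -1))² = (-2 + (9/8 + (⅛)*(-1)))² = (-2 + (9/8 - ⅛))² = (-2 + 1)² = (-1)² = 1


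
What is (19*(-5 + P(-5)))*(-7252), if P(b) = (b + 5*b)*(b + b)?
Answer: -40647460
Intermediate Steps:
P(b) = 12*b² (P(b) = (6*b)*(2*b) = 12*b²)
(19*(-5 + P(-5)))*(-7252) = (19*(-5 + 12*(-5)²))*(-7252) = (19*(-5 + 12*25))*(-7252) = (19*(-5 + 300))*(-7252) = (19*295)*(-7252) = 5605*(-7252) = -40647460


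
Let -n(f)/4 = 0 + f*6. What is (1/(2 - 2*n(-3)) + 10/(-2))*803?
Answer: -570933/142 ≈ -4020.7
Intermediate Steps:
n(f) = -24*f (n(f) = -4*(0 + f*6) = -4*(0 + 6*f) = -24*f)
(1/(2 - 2*n(-3)) + 10/(-2))*803 = (1/(2 - (-48)*(-3)) + 10/(-2))*803 = (1/(2 - 2*72) + 10*(-½))*803 = (1/(2 - 144) - 5)*803 = (1/(-142) - 5)*803 = (1*(-1/142) - 5)*803 = (-1/142 - 5)*803 = -711/142*803 = -570933/142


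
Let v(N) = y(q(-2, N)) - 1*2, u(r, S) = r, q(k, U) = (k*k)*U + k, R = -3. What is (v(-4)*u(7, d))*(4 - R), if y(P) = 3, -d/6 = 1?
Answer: 49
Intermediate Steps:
d = -6 (d = -6*1 = -6)
q(k, U) = k + U*k² (q(k, U) = k²*U + k = U*k² + k = k + U*k²)
v(N) = 1 (v(N) = 3 - 1*2 = 3 - 2 = 1)
(v(-4)*u(7, d))*(4 - R) = (1*7)*(4 - 1*(-3)) = 7*(4 + 3) = 7*7 = 49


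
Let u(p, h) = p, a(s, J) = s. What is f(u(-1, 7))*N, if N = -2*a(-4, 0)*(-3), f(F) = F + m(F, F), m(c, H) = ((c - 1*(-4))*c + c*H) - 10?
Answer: 312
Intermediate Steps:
m(c, H) = -10 + H*c + c*(4 + c) (m(c, H) = ((c + 4)*c + H*c) - 10 = ((4 + c)*c + H*c) - 10 = (c*(4 + c) + H*c) - 10 = (H*c + c*(4 + c)) - 10 = -10 + H*c + c*(4 + c))
f(F) = -10 + 2*F**2 + 5*F (f(F) = F + (-10 + F**2 + 4*F + F*F) = F + (-10 + F**2 + 4*F + F**2) = F + (-10 + 2*F**2 + 4*F) = -10 + 2*F**2 + 5*F)
N = -24 (N = -2*(-4)*(-3) = 8*(-3) = -24)
f(u(-1, 7))*N = (-10 + 2*(-1)**2 + 5*(-1))*(-24) = (-10 + 2*1 - 5)*(-24) = (-10 + 2 - 5)*(-24) = -13*(-24) = 312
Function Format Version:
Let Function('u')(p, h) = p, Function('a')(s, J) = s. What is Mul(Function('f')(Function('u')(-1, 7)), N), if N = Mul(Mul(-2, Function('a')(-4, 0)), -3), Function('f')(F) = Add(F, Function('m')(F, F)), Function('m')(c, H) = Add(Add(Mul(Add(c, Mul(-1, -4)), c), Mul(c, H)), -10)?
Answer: 312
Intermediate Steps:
Function('m')(c, H) = Add(-10, Mul(H, c), Mul(c, Add(4, c))) (Function('m')(c, H) = Add(Add(Mul(Add(c, 4), c), Mul(H, c)), -10) = Add(Add(Mul(Add(4, c), c), Mul(H, c)), -10) = Add(Add(Mul(c, Add(4, c)), Mul(H, c)), -10) = Add(Add(Mul(H, c), Mul(c, Add(4, c))), -10) = Add(-10, Mul(H, c), Mul(c, Add(4, c))))
Function('f')(F) = Add(-10, Mul(2, Pow(F, 2)), Mul(5, F)) (Function('f')(F) = Add(F, Add(-10, Pow(F, 2), Mul(4, F), Mul(F, F))) = Add(F, Add(-10, Pow(F, 2), Mul(4, F), Pow(F, 2))) = Add(F, Add(-10, Mul(2, Pow(F, 2)), Mul(4, F))) = Add(-10, Mul(2, Pow(F, 2)), Mul(5, F)))
N = -24 (N = Mul(Mul(-2, -4), -3) = Mul(8, -3) = -24)
Mul(Function('f')(Function('u')(-1, 7)), N) = Mul(Add(-10, Mul(2, Pow(-1, 2)), Mul(5, -1)), -24) = Mul(Add(-10, Mul(2, 1), -5), -24) = Mul(Add(-10, 2, -5), -24) = Mul(-13, -24) = 312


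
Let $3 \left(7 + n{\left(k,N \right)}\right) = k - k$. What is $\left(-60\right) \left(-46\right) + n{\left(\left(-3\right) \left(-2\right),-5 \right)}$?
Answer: $2753$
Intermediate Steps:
$n{\left(k,N \right)} = -7$ ($n{\left(k,N \right)} = -7 + \frac{k - k}{3} = -7 + \frac{1}{3} \cdot 0 = -7 + 0 = -7$)
$\left(-60\right) \left(-46\right) + n{\left(\left(-3\right) \left(-2\right),-5 \right)} = \left(-60\right) \left(-46\right) - 7 = 2760 - 7 = 2753$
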